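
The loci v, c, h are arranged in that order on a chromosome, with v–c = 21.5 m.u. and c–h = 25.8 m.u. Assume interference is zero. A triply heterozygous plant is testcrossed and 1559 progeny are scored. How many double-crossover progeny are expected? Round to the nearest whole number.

86

Map distances give recombination frequencies of 0.215 and 0.258 for the two intervals.
With no interference, expected double-crossover frequency = 0.215 × 0.258 = 0.05547.
Expected number = 0.05547 × 1559 = 86.48 ≈ 86.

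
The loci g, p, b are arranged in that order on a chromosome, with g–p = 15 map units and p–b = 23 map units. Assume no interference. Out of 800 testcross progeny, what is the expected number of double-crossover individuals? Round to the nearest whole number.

Map distances give recombination frequencies of 0.150 and 0.230 for the two intervals.
With no interference, expected double-crossover frequency = 0.150 × 0.230 = 0.03450.
Expected number = 0.03450 × 800 = 27.60 ≈ 28.

28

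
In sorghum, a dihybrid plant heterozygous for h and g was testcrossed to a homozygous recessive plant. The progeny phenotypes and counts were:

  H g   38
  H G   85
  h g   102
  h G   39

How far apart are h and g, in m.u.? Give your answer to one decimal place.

29.2 m.u.

The two most frequent classes, H G (85) and h g (102), are the parental types, so the F1 was H G / h g.
The recombinant classes are H g and h G: 38 + 39 = 77.
Recombination frequency = 77/264 = 0.2917 ≈ 29.2%, i.e. 29.2 m.u.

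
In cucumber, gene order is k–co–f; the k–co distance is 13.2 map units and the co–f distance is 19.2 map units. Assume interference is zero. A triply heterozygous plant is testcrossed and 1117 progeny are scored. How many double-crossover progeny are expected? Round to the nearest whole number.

28

Map distances give recombination frequencies of 0.132 and 0.192 for the two intervals.
With no interference, expected double-crossover frequency = 0.132 × 0.192 = 0.02534.
Expected number = 0.02534 × 1117 = 28.31 ≈ 28.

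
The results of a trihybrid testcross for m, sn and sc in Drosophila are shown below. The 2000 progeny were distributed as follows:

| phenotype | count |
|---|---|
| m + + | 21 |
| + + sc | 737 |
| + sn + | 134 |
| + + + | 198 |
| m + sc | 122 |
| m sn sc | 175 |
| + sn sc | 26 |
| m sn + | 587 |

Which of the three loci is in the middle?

The two most frequent reciprocal classes, m sn + and + + sc, are the parental types, so the F1 was m sn + / + + sc.
The two rarest classes, m + + and + sn sc, are the double crossovers. Comparing them with the parentals, only the sn allele has switched, so sn is the middle locus and the order is m – sn – sc.

sn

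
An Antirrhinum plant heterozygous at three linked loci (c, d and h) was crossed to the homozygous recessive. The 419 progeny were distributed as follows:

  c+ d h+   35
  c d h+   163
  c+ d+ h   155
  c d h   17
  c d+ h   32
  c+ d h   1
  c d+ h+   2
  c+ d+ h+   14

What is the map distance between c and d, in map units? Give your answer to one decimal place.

The two most frequent reciprocal classes, c d h+ and c+ d+ h, are the parental types, so the F1 was c d h+ / c+ d+ h.
The two rarest classes, c d+ h+ and c+ d h, are the double crossovers. Comparing them with the parentals, only the d allele has switched, so d is the middle locus and the order is c – d – h.
Crossovers in the c–d interval produce the single-crossover classes c+ d h+ and c d+ h (35 + 32 = 67) plus the double crossovers (3).
RF(c–d) = (67 + 3) / 419 = 70/419 = 0.1671 → 16.7 map units.

16.7 map units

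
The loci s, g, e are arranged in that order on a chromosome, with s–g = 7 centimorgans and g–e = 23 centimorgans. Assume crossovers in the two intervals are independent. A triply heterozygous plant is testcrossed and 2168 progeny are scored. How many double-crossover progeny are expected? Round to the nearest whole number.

35

Map distances give recombination frequencies of 0.070 and 0.230 for the two intervals.
With no interference, expected double-crossover frequency = 0.070 × 0.230 = 0.01610.
Expected number = 0.01610 × 2168 = 34.90 ≈ 35.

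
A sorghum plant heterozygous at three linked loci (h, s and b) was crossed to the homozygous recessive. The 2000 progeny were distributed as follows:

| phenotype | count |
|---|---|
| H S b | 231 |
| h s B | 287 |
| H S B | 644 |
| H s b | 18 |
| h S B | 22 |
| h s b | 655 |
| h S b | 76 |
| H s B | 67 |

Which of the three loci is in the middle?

h

The two most frequent reciprocal classes, H S B and h s b, are the parental types, so the F1 was H S B / h s b.
The two rarest classes, h S B and H s b, are the double crossovers. Comparing them with the parentals, only the h allele has switched, so h is the middle locus and the order is s – h – b.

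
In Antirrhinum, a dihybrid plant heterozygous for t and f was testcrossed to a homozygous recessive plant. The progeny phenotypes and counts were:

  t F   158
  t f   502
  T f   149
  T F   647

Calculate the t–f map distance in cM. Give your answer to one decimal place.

The two most frequent classes, T F (647) and t f (502), are the parental types, so the F1 was T F / t f.
The recombinant classes are T f and t F: 149 + 158 = 307.
Recombination frequency = 307/1456 = 0.2109 ≈ 21.1%, i.e. 21.1 cM.

21.1 cM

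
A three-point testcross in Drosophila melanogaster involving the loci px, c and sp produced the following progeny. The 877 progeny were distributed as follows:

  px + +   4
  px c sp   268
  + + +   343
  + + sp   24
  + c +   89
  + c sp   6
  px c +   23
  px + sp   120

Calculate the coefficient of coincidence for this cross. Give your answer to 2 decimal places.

0.70

The two most frequent reciprocal classes, px c sp and + + +, are the parental types, so the F1 was px c sp / + + +.
The two rarest classes, + c sp and px + +, are the double crossovers. Comparing them with the parentals, only the px allele has switched, so px is the middle locus and the order is sp – px – c.
sp–px: (47 + 10)/877 = 0.0650; px–c: (209 + 10)/877 = 0.2497.
Expected DCO frequency = 0.0650 × 0.2497 ≈ 0.01623; observed = 10/877 ≈ 0.01140.
Coefficient of coincidence = 0.01140/0.01623 ≈ 0.70.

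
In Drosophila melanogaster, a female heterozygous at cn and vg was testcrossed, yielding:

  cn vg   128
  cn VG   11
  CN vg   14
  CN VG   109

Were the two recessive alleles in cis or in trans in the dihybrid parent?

The two most frequent classes are CN VG (109) and cn vg (128); these are the parental (non-recombinant) types.
So the F1 carried CN VG on one chromosome and cn vg on the other — the recessive alleles are on the same chromosome (cis / coupling).

cis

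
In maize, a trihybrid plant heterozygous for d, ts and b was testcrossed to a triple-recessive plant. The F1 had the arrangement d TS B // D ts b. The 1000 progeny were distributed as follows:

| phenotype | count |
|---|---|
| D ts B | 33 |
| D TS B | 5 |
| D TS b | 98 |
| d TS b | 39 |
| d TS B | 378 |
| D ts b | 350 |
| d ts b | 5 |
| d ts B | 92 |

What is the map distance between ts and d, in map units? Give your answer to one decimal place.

The two rarest classes, D TS B and d ts b, are the double crossovers. Comparing them with the parentals, only the d allele has switched, so d is the middle locus and the order is b – d – ts.
Crossovers in the d–ts interval produce the single-crossover classes d ts B and D TS b (92 + 98 = 190) plus the double crossovers (10).
RF(d–ts) = (190 + 10) / 1000 = 200/1000 = 0.2000 → 20.0 map units.

20.0 map units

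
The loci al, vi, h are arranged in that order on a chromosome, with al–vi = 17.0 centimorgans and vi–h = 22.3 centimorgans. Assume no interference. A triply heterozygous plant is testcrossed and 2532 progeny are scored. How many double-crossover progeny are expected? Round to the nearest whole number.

96

Map distances give recombination frequencies of 0.170 and 0.223 for the two intervals.
With no interference, expected double-crossover frequency = 0.170 × 0.223 = 0.03791.
Expected number = 0.03791 × 2532 = 95.99 ≈ 96.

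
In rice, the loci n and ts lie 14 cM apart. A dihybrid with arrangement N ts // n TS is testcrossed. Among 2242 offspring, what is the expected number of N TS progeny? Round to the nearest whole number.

A map distance of 14 cM corresponds to a recombination frequency of 0.140.
The F1 is N ts / n TS, so N TS is a recombinant gamete class with expected frequency r/2 = 0.140/2 = 0.0700.
Expected number = 0.0700 × 2242 = 156.94 ≈ 157.

157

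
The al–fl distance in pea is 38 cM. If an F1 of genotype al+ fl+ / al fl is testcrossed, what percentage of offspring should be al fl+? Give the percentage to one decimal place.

19.0%

A map distance of 38 cM corresponds to a recombination frequency of 0.380.
The F1 is al+ fl+ / al fl, so al fl+ is a recombinant gamete class with expected frequency r/2 = 0.380/2 = 0.1900.
That is 0.1900 = 19.0% of the progeny.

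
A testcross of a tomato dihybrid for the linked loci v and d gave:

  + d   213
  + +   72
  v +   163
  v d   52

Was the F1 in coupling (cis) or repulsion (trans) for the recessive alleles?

The two most frequent classes are + d (213) and v + (163); these are the parental (non-recombinant) types.
So the F1 carried + d on one chromosome and v + on the other — the recessive alleles are on opposite chromosomes (trans / repulsion).

trans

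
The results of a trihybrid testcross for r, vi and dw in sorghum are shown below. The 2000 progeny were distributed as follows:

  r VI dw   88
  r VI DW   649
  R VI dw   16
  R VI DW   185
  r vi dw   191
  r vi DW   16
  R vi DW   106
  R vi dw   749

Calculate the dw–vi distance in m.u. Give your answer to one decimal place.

The two most frequent reciprocal classes, R vi dw and r VI DW, are the parental types, so the F1 was R vi dw / r VI DW.
The two rarest classes, R VI dw and r vi DW, are the double crossovers. Comparing them with the parentals, only the vi allele has switched, so vi is the middle locus and the order is dw – vi – r.
Crossovers in the dw–vi interval produce the single-crossover classes R vi DW and r VI dw (106 + 88 = 194) plus the double crossovers (32).
RF(dw–vi) = (194 + 32) / 2000 = 226/2000 = 0.1130 → 11.3 m.u.

11.3 m.u.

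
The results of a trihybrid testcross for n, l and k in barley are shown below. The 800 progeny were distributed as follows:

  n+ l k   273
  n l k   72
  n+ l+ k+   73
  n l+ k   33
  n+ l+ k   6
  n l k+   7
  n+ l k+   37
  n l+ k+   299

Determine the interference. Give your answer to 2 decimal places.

0.21

The two most frequent reciprocal classes, n l+ k+ and n+ l k, are the parental types, so the F1 was n l+ k+ / n+ l k.
The two rarest classes, n l k+ and n+ l+ k, are the double crossovers. Comparing them with the parentals, only the l allele has switched, so l is the middle locus and the order is k – l – n.
k–l: (70 + 13)/800 = 0.1037; l–n: (145 + 13)/800 = 0.1975.
Expected DCO frequency = 0.1037 × 0.1975 ≈ 0.02048; observed = 13/800 ≈ 0.01625.
Coefficient of coincidence = 0.01625/0.02048 ≈ 0.79; interference = 1 − 0.79 = 0.21.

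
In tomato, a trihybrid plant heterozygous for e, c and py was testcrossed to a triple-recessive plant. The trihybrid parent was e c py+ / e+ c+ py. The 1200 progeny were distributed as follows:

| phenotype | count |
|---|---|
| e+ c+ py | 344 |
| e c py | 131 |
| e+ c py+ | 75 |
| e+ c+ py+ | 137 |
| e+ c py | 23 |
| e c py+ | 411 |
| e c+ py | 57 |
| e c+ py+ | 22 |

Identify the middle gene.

The two rarest classes, e c+ py+ and e+ c py, are the double crossovers. Comparing them with the parentals, only the c allele has switched, so c is the middle locus and the order is e – c – py.

c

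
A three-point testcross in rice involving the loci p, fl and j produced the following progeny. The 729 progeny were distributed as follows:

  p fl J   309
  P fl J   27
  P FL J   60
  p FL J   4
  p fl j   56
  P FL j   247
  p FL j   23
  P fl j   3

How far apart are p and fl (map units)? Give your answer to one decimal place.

The two most frequent reciprocal classes, P FL j and p fl J, are the parental types, so the F1 was P FL j / p fl J.
The two rarest classes, P fl j and p FL J, are the double crossovers. Comparing them with the parentals, only the fl allele has switched, so fl is the middle locus and the order is p – fl – j.
Crossovers in the p–fl interval produce the single-crossover classes p FL j and P fl J (23 + 27 = 50) plus the double crossovers (7).
RF(p–fl) = (50 + 7) / 729 = 57/729 = 0.0782 → 7.8 map units.

7.8 map units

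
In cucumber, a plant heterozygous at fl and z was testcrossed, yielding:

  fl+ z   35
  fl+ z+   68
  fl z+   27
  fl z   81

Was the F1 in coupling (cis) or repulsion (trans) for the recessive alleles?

The two most frequent classes are fl+ z+ (68) and fl z (81); these are the parental (non-recombinant) types.
So the F1 carried fl+ z+ on one chromosome and fl z on the other — the recessive alleles are on the same chromosome (cis / coupling).

cis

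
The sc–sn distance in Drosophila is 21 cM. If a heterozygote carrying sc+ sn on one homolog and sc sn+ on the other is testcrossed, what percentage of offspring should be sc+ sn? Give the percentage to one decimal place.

A map distance of 21 cM corresponds to a recombination frequency of 0.210.
The F1 is sc+ sn / sc sn+, so sc+ sn is a parental gamete class with expected frequency (1 − r)/2 = 0.790/2 = 0.3950.
That is 0.3950 = 39.5% of the progeny.

39.5%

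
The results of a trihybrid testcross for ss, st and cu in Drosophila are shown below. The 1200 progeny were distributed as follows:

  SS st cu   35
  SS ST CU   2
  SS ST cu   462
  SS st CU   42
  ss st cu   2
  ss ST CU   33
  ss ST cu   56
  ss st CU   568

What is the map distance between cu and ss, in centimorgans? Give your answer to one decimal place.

The two most frequent reciprocal classes, ss st CU and SS ST cu, are the parental types, so the F1 was ss st CU / SS ST cu.
The two rarest classes, ss st cu and SS ST CU, are the double crossovers. Comparing them with the parentals, only the cu allele has switched, so cu is the middle locus and the order is ss – cu – st.
Crossovers in the ss–cu interval produce the single-crossover classes SS st CU and ss ST cu (42 + 56 = 98) plus the double crossovers (4).
RF(ss–cu) = (98 + 4) / 1200 = 102/1200 = 0.0850 → 8.5 centimorgans.

8.5 centimorgans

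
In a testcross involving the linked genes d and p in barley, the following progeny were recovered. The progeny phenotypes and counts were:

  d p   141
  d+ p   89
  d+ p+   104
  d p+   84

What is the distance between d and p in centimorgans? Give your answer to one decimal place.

The two most frequent classes, d+ p+ (104) and d p (141), are the parental types, so the F1 was d+ p+ / d p.
The recombinant classes are d+ p and d p+: 89 + 84 = 173.
Recombination frequency = 173/418 = 0.4139 ≈ 41.4%, i.e. 41.4 centimorgans.

41.4 centimorgans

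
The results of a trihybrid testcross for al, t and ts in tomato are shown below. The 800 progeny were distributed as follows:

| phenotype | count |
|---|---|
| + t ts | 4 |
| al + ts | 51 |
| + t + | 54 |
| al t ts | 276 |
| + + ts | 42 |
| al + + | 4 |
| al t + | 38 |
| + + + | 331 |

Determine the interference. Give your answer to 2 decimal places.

The two most frequent reciprocal classes, al t ts and + + +, are the parental types, so the F1 was al t ts / + + +.
The two rarest classes, + t ts and al + +, are the double crossovers. Comparing them with the parentals, only the al allele has switched, so al is the middle locus and the order is t – al – ts.
t–al: (105 + 8)/800 = 0.1412; al–ts: (80 + 8)/800 = 0.1100.
Expected DCO frequency = 0.1412 × 0.1100 ≈ 0.01553; observed = 8/800 ≈ 0.01000.
Coefficient of coincidence = 0.01000/0.01553 ≈ 0.64; interference = 1 − 0.64 = 0.36.

0.36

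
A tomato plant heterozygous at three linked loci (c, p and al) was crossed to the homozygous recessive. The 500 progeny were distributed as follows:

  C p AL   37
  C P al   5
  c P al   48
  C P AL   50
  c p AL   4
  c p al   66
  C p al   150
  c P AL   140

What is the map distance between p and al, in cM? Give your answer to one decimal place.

The two most frequent reciprocal classes, c P AL and C p al, are the parental types, so the F1 was c P AL / C p al.
The two rarest classes, c p AL and C P al, are the double crossovers. Comparing them with the parentals, only the p allele has switched, so p is the middle locus and the order is c – p – al.
Crossovers in the p–al interval produce the single-crossover classes c P al and C p AL (48 + 37 = 85) plus the double crossovers (9).
RF(p–al) = (85 + 9) / 500 = 94/500 = 0.1880 → 18.8 cM.

18.8 cM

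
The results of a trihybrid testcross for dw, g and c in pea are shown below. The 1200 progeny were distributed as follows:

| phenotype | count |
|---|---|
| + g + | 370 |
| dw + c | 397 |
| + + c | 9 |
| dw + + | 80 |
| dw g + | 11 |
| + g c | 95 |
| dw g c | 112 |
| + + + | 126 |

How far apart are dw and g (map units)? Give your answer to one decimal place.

21.5 map units

The two most frequent reciprocal classes, dw + c and + g +, are the parental types, so the F1 was dw + c / + g +.
The two rarest classes, + + c and dw g +, are the double crossovers. Comparing them with the parentals, only the dw allele has switched, so dw is the middle locus and the order is c – dw – g.
Crossovers in the dw–g interval produce the single-crossover classes dw g c and + + + (112 + 126 = 238) plus the double crossovers (20).
RF(dw–g) = (238 + 20) / 1200 = 258/1200 = 0.2150 → 21.5 map units.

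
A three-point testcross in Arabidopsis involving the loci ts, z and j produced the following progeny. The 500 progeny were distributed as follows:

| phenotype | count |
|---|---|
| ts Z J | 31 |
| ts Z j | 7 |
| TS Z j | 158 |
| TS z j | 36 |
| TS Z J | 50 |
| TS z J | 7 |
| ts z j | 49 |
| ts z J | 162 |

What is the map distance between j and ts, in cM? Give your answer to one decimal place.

The two most frequent reciprocal classes, ts z J and TS Z j, are the parental types, so the F1 was ts z J / TS Z j.
The two rarest classes, TS z J and ts Z j, are the double crossovers. Comparing them with the parentals, only the ts allele has switched, so ts is the middle locus and the order is j – ts – z.
Crossovers in the j–ts interval produce the single-crossover classes ts z j and TS Z J (49 + 50 = 99) plus the double crossovers (14).
RF(j–ts) = (99 + 14) / 500 = 113/500 = 0.2260 → 22.6 cM.

22.6 cM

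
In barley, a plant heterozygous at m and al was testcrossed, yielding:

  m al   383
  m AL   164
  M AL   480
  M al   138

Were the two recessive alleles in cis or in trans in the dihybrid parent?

cis

The two most frequent classes are M AL (480) and m al (383); these are the parental (non-recombinant) types.
So the F1 carried M AL on one chromosome and m al on the other — the recessive alleles are on the same chromosome (cis / coupling).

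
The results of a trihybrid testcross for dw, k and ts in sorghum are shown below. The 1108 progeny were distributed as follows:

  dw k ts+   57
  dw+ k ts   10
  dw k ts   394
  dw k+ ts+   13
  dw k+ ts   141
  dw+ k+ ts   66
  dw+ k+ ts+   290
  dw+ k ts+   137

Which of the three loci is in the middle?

dw

The two most frequent reciprocal classes, dw+ k+ ts+ and dw k ts, are the parental types, so the F1 was dw+ k+ ts+ / dw k ts.
The two rarest classes, dw k+ ts+ and dw+ k ts, are the double crossovers. Comparing them with the parentals, only the dw allele has switched, so dw is the middle locus and the order is ts – dw – k.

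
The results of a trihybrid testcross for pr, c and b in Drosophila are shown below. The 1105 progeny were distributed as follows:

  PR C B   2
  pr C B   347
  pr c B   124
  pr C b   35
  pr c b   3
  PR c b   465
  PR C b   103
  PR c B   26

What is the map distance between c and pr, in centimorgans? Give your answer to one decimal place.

21.0 centimorgans

The two most frequent reciprocal classes, PR c b and pr C B, are the parental types, so the F1 was PR c b / pr C B.
The two rarest classes, pr c b and PR C B, are the double crossovers. Comparing them with the parentals, only the pr allele has switched, so pr is the middle locus and the order is c – pr – b.
Crossovers in the c–pr interval produce the single-crossover classes PR C b and pr c B (103 + 124 = 227) plus the double crossovers (5).
RF(c–pr) = (227 + 5) / 1105 = 232/1105 = 0.2100 → 21.0 centimorgans.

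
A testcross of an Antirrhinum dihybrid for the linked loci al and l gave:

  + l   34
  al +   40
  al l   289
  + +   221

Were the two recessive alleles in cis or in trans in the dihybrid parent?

cis

The two most frequent classes are + + (221) and al l (289); these are the parental (non-recombinant) types.
So the F1 carried + + on one chromosome and al l on the other — the recessive alleles are on the same chromosome (cis / coupling).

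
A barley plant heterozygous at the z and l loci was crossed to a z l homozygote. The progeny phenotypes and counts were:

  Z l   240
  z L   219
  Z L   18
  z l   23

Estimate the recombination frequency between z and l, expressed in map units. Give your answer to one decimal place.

The two most frequent classes, Z l (240) and z L (219), are the parental types, so the F1 was Z l / z L.
The recombinant classes are Z L and z l: 18 + 23 = 41.
Recombination frequency = 41/500 = 0.0820 ≈ 8.2%, i.e. 8.2 map units.

8.2 map units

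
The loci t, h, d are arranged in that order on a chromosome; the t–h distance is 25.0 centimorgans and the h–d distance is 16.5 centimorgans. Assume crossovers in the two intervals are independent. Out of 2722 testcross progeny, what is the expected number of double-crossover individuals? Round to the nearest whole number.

112

Map distances give recombination frequencies of 0.250 and 0.165 for the two intervals.
With no interference, expected double-crossover frequency = 0.250 × 0.165 = 0.04125.
Expected number = 0.04125 × 2722 = 112.28 ≈ 112.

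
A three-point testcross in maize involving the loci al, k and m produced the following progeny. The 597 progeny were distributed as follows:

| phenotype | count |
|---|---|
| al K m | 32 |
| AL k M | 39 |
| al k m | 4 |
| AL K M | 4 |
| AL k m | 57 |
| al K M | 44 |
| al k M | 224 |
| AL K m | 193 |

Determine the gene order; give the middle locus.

The two most frequent reciprocal classes, al k M and AL K m, are the parental types, so the F1 was al k M / AL K m.
The two rarest classes, al k m and AL K M, are the double crossovers. Comparing them with the parentals, only the m allele has switched, so m is the middle locus and the order is al – m – k.

m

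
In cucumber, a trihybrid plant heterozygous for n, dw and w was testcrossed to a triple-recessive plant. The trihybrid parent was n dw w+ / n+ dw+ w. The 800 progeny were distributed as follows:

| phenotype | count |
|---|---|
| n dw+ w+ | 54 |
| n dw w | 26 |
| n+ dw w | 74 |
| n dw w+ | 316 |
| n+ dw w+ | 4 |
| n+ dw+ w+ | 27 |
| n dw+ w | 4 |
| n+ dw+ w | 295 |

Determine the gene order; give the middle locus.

The two rarest classes, n+ dw w+ and n dw+ w, are the double crossovers. Comparing them with the parentals, only the n allele has switched, so n is the middle locus and the order is w – n – dw.

n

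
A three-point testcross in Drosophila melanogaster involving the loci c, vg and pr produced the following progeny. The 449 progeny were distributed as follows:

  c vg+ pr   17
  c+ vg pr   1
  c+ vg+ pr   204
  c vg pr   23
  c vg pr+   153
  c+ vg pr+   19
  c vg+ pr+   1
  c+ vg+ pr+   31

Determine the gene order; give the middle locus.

The two most frequent reciprocal classes, c+ vg+ pr and c vg pr+, are the parental types, so the F1 was c+ vg+ pr / c vg pr+.
The two rarest classes, c+ vg pr and c vg+ pr+, are the double crossovers. Comparing them with the parentals, only the vg allele has switched, so vg is the middle locus and the order is c – vg – pr.

vg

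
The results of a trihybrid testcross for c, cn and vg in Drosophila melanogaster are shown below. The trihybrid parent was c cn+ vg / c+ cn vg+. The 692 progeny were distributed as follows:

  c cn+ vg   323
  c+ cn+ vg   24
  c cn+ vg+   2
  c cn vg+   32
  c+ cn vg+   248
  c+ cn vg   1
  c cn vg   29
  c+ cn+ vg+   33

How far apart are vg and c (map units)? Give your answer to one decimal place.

The two rarest classes, c cn+ vg+ and c+ cn vg, are the double crossovers. Comparing them with the parentals, only the vg allele has switched, so vg is the middle locus and the order is c – vg – cn.
Crossovers in the c–vg interval produce the single-crossover classes c+ cn+ vg and c cn vg+ (24 + 32 = 56) plus the double crossovers (3).
RF(c–vg) = (56 + 3) / 692 = 59/692 = 0.0853 → 8.5 map units.

8.5 map units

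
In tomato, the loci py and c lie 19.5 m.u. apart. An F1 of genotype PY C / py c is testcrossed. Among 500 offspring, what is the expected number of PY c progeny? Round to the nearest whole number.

A map distance of 19.5 m.u. corresponds to a recombination frequency of 0.195.
The F1 is PY C / py c, so PY c is a recombinant gamete class with expected frequency r/2 = 0.195/2 = 0.0975.
Expected number = 0.0975 × 500 = 48.75 ≈ 49.

49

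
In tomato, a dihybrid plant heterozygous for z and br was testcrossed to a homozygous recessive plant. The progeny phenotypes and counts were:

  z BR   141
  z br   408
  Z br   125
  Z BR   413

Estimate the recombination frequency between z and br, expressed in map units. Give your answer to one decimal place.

The two most frequent classes, Z BR (413) and z br (408), are the parental types, so the F1 was Z BR / z br.
The recombinant classes are Z br and z BR: 125 + 141 = 266.
Recombination frequency = 266/1087 = 0.2447 ≈ 24.5%, i.e. 24.5 map units.

24.5 map units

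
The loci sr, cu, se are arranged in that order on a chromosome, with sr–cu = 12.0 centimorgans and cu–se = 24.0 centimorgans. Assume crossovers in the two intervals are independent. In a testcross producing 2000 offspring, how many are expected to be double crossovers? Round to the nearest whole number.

Map distances give recombination frequencies of 0.120 and 0.240 for the two intervals.
With no interference, expected double-crossover frequency = 0.120 × 0.240 = 0.02880.
Expected number = 0.02880 × 2000 = 57.60 ≈ 58.

58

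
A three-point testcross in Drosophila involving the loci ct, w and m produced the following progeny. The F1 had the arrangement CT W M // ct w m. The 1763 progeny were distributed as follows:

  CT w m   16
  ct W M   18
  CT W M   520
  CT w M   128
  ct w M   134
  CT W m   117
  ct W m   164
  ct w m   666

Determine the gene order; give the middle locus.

The two rarest classes, ct W M and CT w m, are the double crossovers. Comparing them with the parentals, only the ct allele has switched, so ct is the middle locus and the order is m – ct – w.

ct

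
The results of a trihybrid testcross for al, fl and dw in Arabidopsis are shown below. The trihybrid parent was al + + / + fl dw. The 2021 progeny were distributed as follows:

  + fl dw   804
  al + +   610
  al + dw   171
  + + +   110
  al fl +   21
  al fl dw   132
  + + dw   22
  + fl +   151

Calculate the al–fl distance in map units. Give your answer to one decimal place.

14.1 map units

The two rarest classes, al fl + and + + dw, are the double crossovers. Comparing them with the parentals, only the fl allele has switched, so fl is the middle locus and the order is al – fl – dw.
Crossovers in the al–fl interval produce the single-crossover classes + + + and al fl dw (110 + 132 = 242) plus the double crossovers (43).
RF(al–fl) = (242 + 43) / 2021 = 285/2021 = 0.1410 → 14.1 map units.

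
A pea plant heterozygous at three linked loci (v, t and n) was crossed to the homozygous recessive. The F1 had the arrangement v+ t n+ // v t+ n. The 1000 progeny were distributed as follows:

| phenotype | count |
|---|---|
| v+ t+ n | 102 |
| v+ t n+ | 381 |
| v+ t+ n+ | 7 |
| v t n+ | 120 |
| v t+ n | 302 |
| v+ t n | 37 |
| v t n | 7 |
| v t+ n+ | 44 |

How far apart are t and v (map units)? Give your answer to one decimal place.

The two rarest classes, v+ t+ n+ and v t n, are the double crossovers. Comparing them with the parentals, only the t allele has switched, so t is the middle locus and the order is v – t – n.
Crossovers in the v–t interval produce the single-crossover classes v t n+ and v+ t+ n (120 + 102 = 222) plus the double crossovers (14).
RF(v–t) = (222 + 14) / 1000 = 236/1000 = 0.2360 → 23.6 map units.

23.6 map units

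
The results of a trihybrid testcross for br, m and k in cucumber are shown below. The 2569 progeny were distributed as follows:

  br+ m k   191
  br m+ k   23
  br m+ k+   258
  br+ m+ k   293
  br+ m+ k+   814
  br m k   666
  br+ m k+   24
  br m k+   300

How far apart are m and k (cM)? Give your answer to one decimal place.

The two most frequent reciprocal classes, br m k and br+ m+ k+, are the parental types, so the F1 was br m k / br+ m+ k+.
The two rarest classes, br m+ k and br+ m k+, are the double crossovers. Comparing them with the parentals, only the m allele has switched, so m is the middle locus and the order is k – m – br.
Crossovers in the k–m interval produce the single-crossover classes br m k+ and br+ m+ k (300 + 293 = 593) plus the double crossovers (47).
RF(k–m) = (593 + 47) / 2569 = 640/2569 = 0.2491 → 24.9 cM.

24.9 cM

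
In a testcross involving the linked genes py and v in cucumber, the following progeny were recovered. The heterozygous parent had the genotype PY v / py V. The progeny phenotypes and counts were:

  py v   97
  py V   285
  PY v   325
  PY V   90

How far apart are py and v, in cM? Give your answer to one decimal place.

23.5 cM

The recombinant classes are PY V and py v: 90 + 97 = 187.
Recombination frequency = 187/797 = 0.2346 ≈ 23.5%, i.e. 23.5 cM.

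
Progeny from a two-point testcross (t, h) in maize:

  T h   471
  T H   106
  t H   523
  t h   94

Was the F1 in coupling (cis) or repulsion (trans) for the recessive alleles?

The two most frequent classes are T h (471) and t H (523); these are the parental (non-recombinant) types.
So the F1 carried T h on one chromosome and t H on the other — the recessive alleles are on opposite chromosomes (trans / repulsion).

trans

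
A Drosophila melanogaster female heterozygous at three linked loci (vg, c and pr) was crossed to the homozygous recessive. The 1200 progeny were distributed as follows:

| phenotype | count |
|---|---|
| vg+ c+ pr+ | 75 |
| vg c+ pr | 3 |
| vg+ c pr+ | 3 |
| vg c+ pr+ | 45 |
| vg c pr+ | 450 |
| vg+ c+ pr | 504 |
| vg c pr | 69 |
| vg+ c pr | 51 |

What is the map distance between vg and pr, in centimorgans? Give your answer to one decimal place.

The two most frequent reciprocal classes, vg+ c+ pr and vg c pr+, are the parental types, so the F1 was vg+ c+ pr / vg c pr+.
The two rarest classes, vg c+ pr and vg+ c pr+, are the double crossovers. Comparing them with the parentals, only the vg allele has switched, so vg is the middle locus and the order is pr – vg – c.
Crossovers in the pr–vg interval produce the single-crossover classes vg+ c+ pr+ and vg c pr (75 + 69 = 144) plus the double crossovers (6).
RF(pr–vg) = (144 + 6) / 1200 = 150/1200 = 0.1250 → 12.5 centimorgans.

12.5 centimorgans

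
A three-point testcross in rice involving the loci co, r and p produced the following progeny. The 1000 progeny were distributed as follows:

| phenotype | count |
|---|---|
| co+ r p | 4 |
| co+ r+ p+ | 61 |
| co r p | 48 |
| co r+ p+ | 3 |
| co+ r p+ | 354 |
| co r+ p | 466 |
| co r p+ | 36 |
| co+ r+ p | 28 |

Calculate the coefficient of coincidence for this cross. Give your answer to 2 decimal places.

The two most frequent reciprocal classes, co+ r p+ and co r+ p, are the parental types, so the F1 was co+ r p+ / co r+ p.
The two rarest classes, co+ r p and co r+ p+, are the double crossovers. Comparing them with the parentals, only the p allele has switched, so p is the middle locus and the order is co – p – r.
co–p: (64 + 7)/1000 = 0.0710; p–r: (109 + 7)/1000 = 0.1160.
Expected DCO frequency = 0.0710 × 0.1160 ≈ 0.00824; observed = 7/1000 ≈ 0.00700.
Coefficient of coincidence = 0.00700/0.00824 ≈ 0.85.

0.85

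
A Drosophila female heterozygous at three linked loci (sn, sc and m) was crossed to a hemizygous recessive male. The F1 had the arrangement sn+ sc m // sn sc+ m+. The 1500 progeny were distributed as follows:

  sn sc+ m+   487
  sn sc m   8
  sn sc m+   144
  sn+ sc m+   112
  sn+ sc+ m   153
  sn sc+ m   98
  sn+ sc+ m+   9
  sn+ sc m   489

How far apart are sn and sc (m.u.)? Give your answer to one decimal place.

20.9 m.u.

The two rarest classes, sn sc m and sn+ sc+ m+, are the double crossovers. Comparing them with the parentals, only the sn allele has switched, so sn is the middle locus and the order is sc – sn – m.
Crossovers in the sc–sn interval produce the single-crossover classes sn+ sc+ m and sn sc m+ (153 + 144 = 297) plus the double crossovers (17).
RF(sc–sn) = (297 + 17) / 1500 = 314/1500 = 0.2093 → 20.9 m.u.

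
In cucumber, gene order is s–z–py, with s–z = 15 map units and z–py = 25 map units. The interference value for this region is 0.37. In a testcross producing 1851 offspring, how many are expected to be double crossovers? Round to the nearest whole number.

Map distances give recombination frequencies of 0.150 and 0.250 for the two intervals.
With interference 0.37 (so coincidence = 0.63), expected double-crossover frequency = 0.150 × 0.250 × 0.63 = 0.02363.
Expected number = 0.02363 × 1851 = 43.73 ≈ 44.

44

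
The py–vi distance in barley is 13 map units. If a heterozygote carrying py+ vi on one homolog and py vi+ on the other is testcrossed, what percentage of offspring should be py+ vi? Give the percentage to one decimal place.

43.5%

A map distance of 13 map units corresponds to a recombination frequency of 0.130.
The F1 is py+ vi / py vi+, so py+ vi is a parental gamete class with expected frequency (1 − r)/2 = 0.870/2 = 0.4350.
That is 0.4350 = 43.5% of the progeny.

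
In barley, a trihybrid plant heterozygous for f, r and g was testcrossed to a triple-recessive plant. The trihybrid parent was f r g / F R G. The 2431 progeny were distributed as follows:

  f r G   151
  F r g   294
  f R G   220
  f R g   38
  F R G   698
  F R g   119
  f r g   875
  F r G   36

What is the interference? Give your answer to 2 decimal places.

The two rarest classes, f R g and F r G, are the double crossovers. Comparing them with the parentals, only the r allele has switched, so r is the middle locus and the order is f – r – g.
f–r: (514 + 74)/2431 = 0.2419; r–g: (270 + 74)/2431 = 0.1415.
Expected DCO frequency = 0.2419 × 0.1415 ≈ 0.03423; observed = 74/2431 ≈ 0.03044.
Coefficient of coincidence = 0.03044/0.03423 ≈ 0.89; interference = 1 − 0.89 = 0.11.

0.11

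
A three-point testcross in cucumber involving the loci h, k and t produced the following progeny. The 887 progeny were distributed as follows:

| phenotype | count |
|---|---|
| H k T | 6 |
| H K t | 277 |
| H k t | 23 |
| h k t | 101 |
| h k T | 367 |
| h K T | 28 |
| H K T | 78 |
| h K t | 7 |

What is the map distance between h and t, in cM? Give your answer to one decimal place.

21.6 cM

The two most frequent reciprocal classes, h k T and H K t, are the parental types, so the F1 was h k T / H K t.
The two rarest classes, H k T and h K t, are the double crossovers. Comparing them with the parentals, only the h allele has switched, so h is the middle locus and the order is k – h – t.
Crossovers in the h–t interval produce the single-crossover classes h k t and H K T (101 + 78 = 179) plus the double crossovers (13).
RF(h–t) = (179 + 13) / 887 = 192/887 = 0.2165 → 21.6 cM.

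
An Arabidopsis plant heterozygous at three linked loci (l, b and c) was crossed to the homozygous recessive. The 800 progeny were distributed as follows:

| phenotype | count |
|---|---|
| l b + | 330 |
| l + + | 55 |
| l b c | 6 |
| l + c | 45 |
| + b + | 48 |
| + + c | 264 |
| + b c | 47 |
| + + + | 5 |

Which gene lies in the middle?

The two most frequent reciprocal classes, + + c and l b +, are the parental types, so the F1 was + + c / l b +.
The two rarest classes, + + + and l b c, are the double crossovers. Comparing them with the parentals, only the c allele has switched, so c is the middle locus and the order is l – c – b.

c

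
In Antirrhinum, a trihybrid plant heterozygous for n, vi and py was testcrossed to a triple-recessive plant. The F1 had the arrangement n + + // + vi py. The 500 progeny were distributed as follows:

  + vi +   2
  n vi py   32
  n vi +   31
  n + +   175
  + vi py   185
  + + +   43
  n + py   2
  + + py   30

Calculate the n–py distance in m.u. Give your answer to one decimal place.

The two rarest classes, n + py and + vi +, are the double crossovers. Comparing them with the parentals, only the py allele has switched, so py is the middle locus and the order is n – py – vi.
Crossovers in the n–py interval produce the single-crossover classes + + + and n vi py (43 + 32 = 75) plus the double crossovers (4).
RF(n–py) = (75 + 4) / 500 = 79/500 = 0.1580 → 15.8 m.u.

15.8 m.u.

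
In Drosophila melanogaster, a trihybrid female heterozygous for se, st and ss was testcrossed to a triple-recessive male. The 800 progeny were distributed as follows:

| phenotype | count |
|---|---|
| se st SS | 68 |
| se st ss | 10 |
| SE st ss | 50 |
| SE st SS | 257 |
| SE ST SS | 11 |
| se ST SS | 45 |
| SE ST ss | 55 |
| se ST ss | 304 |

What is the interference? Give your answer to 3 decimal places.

The two most frequent reciprocal classes, SE st SS and se ST ss, are the parental types, so the F1 was SE st SS / se ST ss.
The two rarest classes, SE ST SS and se st ss, are the double crossovers. Comparing them with the parentals, only the st allele has switched, so st is the middle locus and the order is ss – st – se.
ss–st: (95 + 21)/800 = 0.1450; st–se: (123 + 21)/800 = 0.1800.
Expected DCO frequency = 0.1450 × 0.1800 ≈ 0.02610; observed = 21/800 ≈ 0.02625.
Coefficient of coincidence = 0.02625/0.02610 ≈ 1.006; interference = 1 − 1.006 = -0.006.

-0.006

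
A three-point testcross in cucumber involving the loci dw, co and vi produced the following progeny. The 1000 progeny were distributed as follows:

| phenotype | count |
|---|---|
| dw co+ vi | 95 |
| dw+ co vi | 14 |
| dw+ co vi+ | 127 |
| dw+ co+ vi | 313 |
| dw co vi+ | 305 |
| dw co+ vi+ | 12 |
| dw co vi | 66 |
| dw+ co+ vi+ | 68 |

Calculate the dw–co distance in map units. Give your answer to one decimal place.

The two most frequent reciprocal classes, dw co vi+ and dw+ co+ vi, are the parental types, so the F1 was dw co vi+ / dw+ co+ vi.
The two rarest classes, dw co+ vi+ and dw+ co vi, are the double crossovers. Comparing them with the parentals, only the co allele has switched, so co is the middle locus and the order is dw – co – vi.
Crossovers in the dw–co interval produce the single-crossover classes dw+ co vi+ and dw co+ vi (127 + 95 = 222) plus the double crossovers (26).
RF(dw–co) = (222 + 26) / 1000 = 248/1000 = 0.2480 → 24.8 map units.

24.8 map units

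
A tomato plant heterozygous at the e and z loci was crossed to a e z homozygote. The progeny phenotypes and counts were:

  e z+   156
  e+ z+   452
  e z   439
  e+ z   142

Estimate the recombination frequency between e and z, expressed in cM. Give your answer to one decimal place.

The two most frequent classes, e+ z+ (452) and e z (439), are the parental types, so the F1 was e+ z+ / e z.
The recombinant classes are e+ z and e z+: 142 + 156 = 298.
Recombination frequency = 298/1189 = 0.2506 ≈ 25.1%, i.e. 25.1 cM.

25.1 cM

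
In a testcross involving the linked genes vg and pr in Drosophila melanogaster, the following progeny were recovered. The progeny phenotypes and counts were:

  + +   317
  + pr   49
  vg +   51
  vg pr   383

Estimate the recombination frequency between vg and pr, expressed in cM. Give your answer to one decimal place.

The two most frequent classes, + + (317) and vg pr (383), are the parental types, so the F1 was + + / vg pr.
The recombinant classes are + pr and vg +: 49 + 51 = 100.
Recombination frequency = 100/800 = 0.1250 ≈ 12.5%, i.e. 12.5 cM.

12.5 cM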